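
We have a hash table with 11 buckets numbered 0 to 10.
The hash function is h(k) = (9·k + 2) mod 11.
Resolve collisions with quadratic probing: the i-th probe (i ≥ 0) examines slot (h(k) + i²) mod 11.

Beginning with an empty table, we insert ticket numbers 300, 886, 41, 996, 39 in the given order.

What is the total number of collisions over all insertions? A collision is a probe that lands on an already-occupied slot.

3

300 hashes to 7; slot 7 is free -> place at 7.
886 hashes to 1; slot 1 is free -> place at 1.
41 hashes to 8; slot 8 is free -> place at 8.
996 hashes to 1; 1 taken -> place at 2.
39 hashes to 1; 1,2 taken -> place at 5.
Table: [∅, 886, 996, ∅, ∅, 39, ∅, 300, 41, ∅, ∅]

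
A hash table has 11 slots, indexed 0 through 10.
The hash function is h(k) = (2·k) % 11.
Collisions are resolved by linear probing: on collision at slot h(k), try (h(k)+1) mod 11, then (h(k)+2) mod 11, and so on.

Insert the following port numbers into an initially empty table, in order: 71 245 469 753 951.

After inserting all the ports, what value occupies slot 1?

951

71 hashes to 10; slot 10 is free => place at 10.
245 hashes to 6; slot 6 is free => place at 6.
469 hashes to 3; slot 3 is free => place at 3.
753 hashes to 10; 10 taken => place at 0.
951 hashes to 10; 10,0 taken => place at 1.
Table: [753, 951, _, 469, _, _, 245, _, _, _, 71]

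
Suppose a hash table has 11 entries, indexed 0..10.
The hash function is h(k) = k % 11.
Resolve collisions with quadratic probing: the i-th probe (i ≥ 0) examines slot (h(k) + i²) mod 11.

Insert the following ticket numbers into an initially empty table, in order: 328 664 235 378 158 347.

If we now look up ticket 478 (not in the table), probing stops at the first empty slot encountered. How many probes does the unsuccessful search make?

4

Insert 328: h=9, slot 9 empty => index 9.
Insert 664: h=4, slot 4 empty => index 4.
Insert 235: h=4, slot 4 occupied => index 5.
Insert 378: h=4, slots 4,5 occupied => index 8.
Insert 158: h=4, slots 4,5,8 occupied => index 2.
Insert 347: h=6, slot 6 empty => index 6.
Table: [_, _, 158, _, 664, 235, 347, _, 378, 328, _]
Lookup 478: h=5, probe 5,6,9,3 → slot 3 empty, not found.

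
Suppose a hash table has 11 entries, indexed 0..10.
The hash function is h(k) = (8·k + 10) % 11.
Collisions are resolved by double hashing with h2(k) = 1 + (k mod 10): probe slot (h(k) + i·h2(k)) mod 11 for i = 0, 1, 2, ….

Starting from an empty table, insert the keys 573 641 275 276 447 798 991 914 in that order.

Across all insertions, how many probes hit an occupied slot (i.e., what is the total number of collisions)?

573 hashes to 7; slot 7 is free => place at 7.
641 hashes to 1; slot 1 is free => place at 1.
275 hashes to 10; slot 10 is free => place at 10.
276 hashes to 7, h2=7; 7 taken => place at 3.
447 hashes to 0; slot 0 is free => place at 0.
798 hashes to 3, h2=9; 3,1,10 taken => place at 8.
991 hashes to 7, h2=2; 7 taken => place at 9.
914 hashes to 7, h2=5; 7,1 taken => place at 6.
Table: [447, 641, -, 276, -, -, 914, 573, 798, 991, 275]

7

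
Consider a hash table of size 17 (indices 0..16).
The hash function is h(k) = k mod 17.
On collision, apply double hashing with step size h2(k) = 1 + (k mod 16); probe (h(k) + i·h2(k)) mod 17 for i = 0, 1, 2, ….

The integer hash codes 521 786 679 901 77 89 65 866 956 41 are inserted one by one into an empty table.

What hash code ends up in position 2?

866

521 hashes to 11; slot 11 is free => place at 11.
786 hashes to 4; slot 4 is free => place at 4.
679 hashes to 16; slot 16 is free => place at 16.
901 hashes to 0; slot 0 is free => place at 0.
77 hashes to 9; slot 9 is free => place at 9.
89 hashes to 4, h2=10; 4 taken => place at 14.
65 hashes to 14, h2=2; 14,16 taken => place at 1.
866 hashes to 16, h2=3; 16 taken => place at 2.
956 hashes to 4, h2=13; 4,0 taken => place at 13.
41 hashes to 7; slot 7 is free => place at 7.
Table: [901, 65, 866, -, 786, -, -, 41, -, 77, -, 521, -, 956, 89, -, 679]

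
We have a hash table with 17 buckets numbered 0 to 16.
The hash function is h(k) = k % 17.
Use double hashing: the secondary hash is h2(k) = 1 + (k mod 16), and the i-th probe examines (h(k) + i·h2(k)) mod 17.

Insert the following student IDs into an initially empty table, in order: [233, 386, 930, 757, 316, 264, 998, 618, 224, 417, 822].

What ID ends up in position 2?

Insert 233: h=12, slot 12 empty -> index 12.
Insert 386: h=12, h2=3, slot 12 occupied -> index 15.
Insert 930: h=12, h2=3, slots 12,15 occupied -> index 1.
Insert 757: h=9, slot 9 empty -> index 9.
Insert 316: h=10, slot 10 empty -> index 10.
Insert 264: h=9, h2=9, slots 9,1,10 occupied -> index 2.
Insert 998: h=12, h2=7, slots 12,2,9 occupied -> index 16.
Insert 618: h=6, slot 6 empty -> index 6.
Insert 224: h=3, slot 3 empty -> index 3.
Insert 417: h=9, h2=2, slot 9 occupied -> index 11.
Insert 822: h=6, h2=7, slot 6 occupied -> index 13.
Table: [—, 930, 264, 224, —, —, 618, —, —, 757, 316, 417, 233, 822, —, 386, 998]

264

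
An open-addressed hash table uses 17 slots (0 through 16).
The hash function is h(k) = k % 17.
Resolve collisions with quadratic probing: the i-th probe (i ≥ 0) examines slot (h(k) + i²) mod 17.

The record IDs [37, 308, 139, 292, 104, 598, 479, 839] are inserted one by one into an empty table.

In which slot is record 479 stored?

37 hashes to 3; slot 3 is free → place at 3.
308 hashes to 2; slot 2 is free → place at 2.
139 hashes to 3; 3 taken → place at 4.
292 hashes to 3; 3,4 taken → place at 7.
104 hashes to 2; 2,3 taken → place at 6.
598 hashes to 3; 3,4,7 taken → place at 12.
479 hashes to 3; 3,4,7,12,2 taken → place at 11.
839 hashes to 6; 6,7 taken → place at 10.
Table: [_, _, 308, 37, 139, _, 104, 292, _, _, 839, 479, 598, _, _, _, _]

11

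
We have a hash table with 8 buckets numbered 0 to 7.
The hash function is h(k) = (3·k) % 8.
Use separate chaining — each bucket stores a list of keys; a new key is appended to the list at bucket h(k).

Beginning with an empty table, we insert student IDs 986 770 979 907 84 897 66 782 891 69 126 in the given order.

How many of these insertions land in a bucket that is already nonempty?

5

986 -> bucket 6
770 -> bucket 6 (collision)
979 -> bucket 1
907 -> bucket 1 (collision)
84 -> bucket 4
897 -> bucket 3
66 -> bucket 6 (collision)
782 -> bucket 2
891 -> bucket 1 (collision)
69 -> bucket 7
126 -> bucket 2 (collision)
Final buckets:
0: —
1: 979 -> 907 -> 891
2: 782 -> 126
3: 897
4: 84
5: —
6: 986 -> 770 -> 66
7: 69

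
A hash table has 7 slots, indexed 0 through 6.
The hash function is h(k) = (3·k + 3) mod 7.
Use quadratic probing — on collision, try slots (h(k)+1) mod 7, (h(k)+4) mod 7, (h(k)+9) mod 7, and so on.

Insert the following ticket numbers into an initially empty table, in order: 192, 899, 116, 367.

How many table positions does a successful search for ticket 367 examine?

3

192 hashes to 5; slot 5 is free → place at 5.
899 hashes to 5; 5 taken → place at 6.
116 hashes to 1; slot 1 is free → place at 1.
367 hashes to 5; 5,6 taken → place at 2.
Table: [—, 116, 367, —, —, 192, 899]
Lookup 367: h=5, probe 5,6,2 → found at 2.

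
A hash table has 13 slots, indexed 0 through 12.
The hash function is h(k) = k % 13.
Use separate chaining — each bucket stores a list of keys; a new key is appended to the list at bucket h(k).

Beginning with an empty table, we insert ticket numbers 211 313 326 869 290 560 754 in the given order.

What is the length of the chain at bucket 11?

Insert 211: h=3, bucket 3 empty -> new chain.
Insert 313: h=1, bucket 1 empty -> new chain.
Insert 326: h=1, bucket 1 nonempty -> append to chain.
Insert 869: h=11, bucket 11 empty -> new chain.
Insert 290: h=4, bucket 4 empty -> new chain.
Insert 560: h=1, bucket 1 nonempty -> append to chain.
Insert 754: h=0, bucket 0 empty -> new chain.
Final buckets:
0: 754
1: 313 -> 326 -> 560
2: .
3: 211
4: 290
5: .
6: .
7: .
8: .
9: .
10: .
11: 869
12: .

1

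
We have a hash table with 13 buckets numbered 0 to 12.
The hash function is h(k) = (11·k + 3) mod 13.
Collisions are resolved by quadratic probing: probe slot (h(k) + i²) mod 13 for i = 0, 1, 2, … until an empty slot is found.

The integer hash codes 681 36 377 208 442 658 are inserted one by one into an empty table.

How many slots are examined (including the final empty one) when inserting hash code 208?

Insert 681: h=6, slot 6 empty -> index 6.
Insert 36: h=9, slot 9 empty -> index 9.
Insert 377: h=3, slot 3 empty -> index 3.
Insert 208: h=3, slot 3 occupied -> index 4.
Insert 442: h=3, slots 3,4 occupied -> index 7.
Insert 658: h=0, slot 0 empty -> index 0.
Table: [658, —, —, 377, 208, —, 681, 442, —, 36, —, —, —]

2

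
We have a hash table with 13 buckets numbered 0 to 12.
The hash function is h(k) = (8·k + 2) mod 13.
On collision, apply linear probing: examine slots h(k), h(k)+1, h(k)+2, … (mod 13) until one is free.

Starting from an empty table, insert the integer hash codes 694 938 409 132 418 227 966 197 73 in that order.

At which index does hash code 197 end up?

9

Insert 694: h=3, slot 3 empty → index 3.
Insert 938: h=5, slot 5 empty → index 5.
Insert 409: h=11, slot 11 empty → index 11.
Insert 132: h=5, slot 5 occupied → index 6.
Insert 418: h=5, slots 5,6 occupied → index 7.
Insert 227: h=11, slot 11 occupied → index 12.
Insert 966: h=8, slot 8 empty → index 8.
Insert 197: h=5, slots 5,6,7,8 occupied → index 9.
Insert 73: h=1, slot 1 empty → index 1.
Table: [∅, 73, ∅, 694, ∅, 938, 132, 418, 966, 197, ∅, 409, 227]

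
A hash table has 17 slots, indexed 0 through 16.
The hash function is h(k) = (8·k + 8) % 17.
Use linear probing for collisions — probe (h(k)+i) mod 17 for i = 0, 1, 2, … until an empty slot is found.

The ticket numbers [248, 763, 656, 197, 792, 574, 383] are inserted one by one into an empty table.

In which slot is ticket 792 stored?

6

248: h=3 => slot 3
763: h=9 => slot 9
656: h=3, probe 3,4 => slot 4
197: h=3, probe 3,4,5 => slot 5
792: h=3, probe 3,4,5,6 => slot 6
574: h=10 => slot 10
383: h=12 => slot 12
Table: [., ., ., 248, 656, 197, 792, ., ., 763, 574, ., 383, ., ., ., .]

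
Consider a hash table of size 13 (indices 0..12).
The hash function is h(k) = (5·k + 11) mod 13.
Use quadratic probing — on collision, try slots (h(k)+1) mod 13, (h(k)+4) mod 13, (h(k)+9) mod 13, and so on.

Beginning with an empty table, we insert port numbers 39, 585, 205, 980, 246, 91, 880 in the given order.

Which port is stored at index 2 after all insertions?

91

39 hashes to 11; slot 11 is free -> place at 11.
585 hashes to 11; 11 taken -> place at 12.
205 hashes to 9; slot 9 is free -> place at 9.
980 hashes to 10; slot 10 is free -> place at 10.
246 hashes to 6; slot 6 is free -> place at 6.
91 hashes to 11; 11,12 taken -> place at 2.
880 hashes to 4; slot 4 is free -> place at 4.
Table: [—, —, 91, —, 880, —, 246, —, —, 205, 980, 39, 585]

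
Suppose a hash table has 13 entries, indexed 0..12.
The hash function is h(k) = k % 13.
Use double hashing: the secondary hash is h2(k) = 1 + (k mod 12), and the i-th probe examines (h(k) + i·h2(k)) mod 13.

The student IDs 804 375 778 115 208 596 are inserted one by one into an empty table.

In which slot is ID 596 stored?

804 hashes to 11; slot 11 is free => place at 11.
375 hashes to 11, h2=4; 11 taken => place at 2.
778 hashes to 11, h2=11; 11 taken => place at 9.
115 hashes to 11, h2=8; 11 taken => place at 6.
208 hashes to 0; slot 0 is free => place at 0.
596 hashes to 11, h2=9; 11 taken => place at 7.
Table: [208, ., 375, ., ., ., 115, 596, ., 778, ., 804, .]

7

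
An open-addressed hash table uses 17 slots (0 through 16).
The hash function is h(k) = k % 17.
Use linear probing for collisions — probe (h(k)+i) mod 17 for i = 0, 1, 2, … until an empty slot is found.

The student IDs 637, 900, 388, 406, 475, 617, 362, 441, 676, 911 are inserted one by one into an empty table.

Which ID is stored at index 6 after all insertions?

Insert 637: h=8, slot 8 empty -> index 8.
Insert 900: h=16, slot 16 empty -> index 16.
Insert 388: h=14, slot 14 empty -> index 14.
Insert 406: h=15, slot 15 empty -> index 15.
Insert 475: h=16, slot 16 occupied -> index 0.
Insert 617: h=5, slot 5 empty -> index 5.
Insert 362: h=5, slot 5 occupied -> index 6.
Insert 441: h=16, slots 16,0 occupied -> index 1.
Insert 676: h=13, slot 13 empty -> index 13.
Insert 911: h=10, slot 10 empty -> index 10.
Table: [475, 441, _, _, _, 617, 362, _, 637, _, 911, _, _, 676, 388, 406, 900]

362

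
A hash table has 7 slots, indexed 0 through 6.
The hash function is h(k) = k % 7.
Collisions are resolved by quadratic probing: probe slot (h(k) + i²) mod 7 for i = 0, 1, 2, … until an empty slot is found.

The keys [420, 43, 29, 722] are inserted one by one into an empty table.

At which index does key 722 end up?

420 hashes to 0; slot 0 is free -> place at 0.
43 hashes to 1; slot 1 is free -> place at 1.
29 hashes to 1; 1 taken -> place at 2.
722 hashes to 1; 1,2 taken -> place at 5.
Table: [420, 43, 29, _, _, 722, _]

5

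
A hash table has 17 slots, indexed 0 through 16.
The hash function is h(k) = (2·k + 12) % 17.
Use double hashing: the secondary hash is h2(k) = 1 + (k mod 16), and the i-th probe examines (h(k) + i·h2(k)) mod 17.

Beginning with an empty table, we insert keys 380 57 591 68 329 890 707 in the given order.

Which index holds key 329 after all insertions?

10

380 hashes to 7; slot 7 is free → place at 7.
57 hashes to 7, h2=10; 7 taken → place at 0.
591 hashes to 4; slot 4 is free → place at 4.
68 hashes to 12; slot 12 is free → place at 12.
329 hashes to 7, h2=10; 7,0 taken → place at 10.
890 hashes to 7, h2=11; 7 taken → place at 1.
707 hashes to 15; slot 15 is free → place at 15.
Table: [57, 890, ∅, ∅, 591, ∅, ∅, 380, ∅, ∅, 329, ∅, 68, ∅, ∅, 707, ∅]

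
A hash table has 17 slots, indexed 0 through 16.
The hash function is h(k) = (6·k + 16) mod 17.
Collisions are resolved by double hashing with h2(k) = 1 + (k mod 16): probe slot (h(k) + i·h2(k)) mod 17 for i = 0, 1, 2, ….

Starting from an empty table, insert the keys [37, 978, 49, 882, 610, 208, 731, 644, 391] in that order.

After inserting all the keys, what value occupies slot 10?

37: h=0 → slot 0
978: h=2 → slot 2
49: h=4 → slot 4
882: h=4, h2=3, probe 4,7 → slot 7
610: h=4, h2=3, probe 4,7,10 → slot 10
208: h=6 → slot 6
731: h=16 → slot 16
644: h=4, h2=5, probe 4,9 → slot 9
391: h=16, h2=8, probe 16,7,15 → slot 15
Table: [37, _, 978, _, 49, _, 208, 882, _, 644, 610, _, _, _, _, 391, 731]

610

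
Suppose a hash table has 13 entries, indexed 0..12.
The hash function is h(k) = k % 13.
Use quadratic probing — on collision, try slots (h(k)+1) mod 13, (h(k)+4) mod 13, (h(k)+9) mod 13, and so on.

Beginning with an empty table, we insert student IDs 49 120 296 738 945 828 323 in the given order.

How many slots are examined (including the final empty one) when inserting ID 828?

Insert 49: h=10, slot 10 empty => index 10.
Insert 120: h=3, slot 3 empty => index 3.
Insert 296: h=10, slot 10 occupied => index 11.
Insert 738: h=10, slots 10,11 occupied => index 1.
Insert 945: h=9, slot 9 empty => index 9.
Insert 828: h=9, slots 9,10 occupied => index 0.
Insert 323: h=11, slot 11 occupied => index 12.
Table: [828, 738, _, 120, _, _, _, _, _, 945, 49, 296, 323]

3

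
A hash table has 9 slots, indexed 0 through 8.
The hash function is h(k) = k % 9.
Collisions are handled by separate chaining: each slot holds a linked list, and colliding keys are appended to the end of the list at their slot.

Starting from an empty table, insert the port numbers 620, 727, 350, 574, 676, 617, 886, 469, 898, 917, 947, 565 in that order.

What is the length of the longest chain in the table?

620 → bucket 8
727 → bucket 7
350 → bucket 8 (collision)
574 → bucket 7 (collision)
676 → bucket 1
617 → bucket 5
886 → bucket 4
469 → bucket 1 (collision)
898 → bucket 7 (collision)
917 → bucket 8 (collision)
947 → bucket 2
565 → bucket 7 (collision)
Final buckets:
0: —
1: 676 -> 469
2: 947
3: —
4: 886
5: 617
6: —
7: 727 -> 574 -> 898 -> 565
8: 620 -> 350 -> 917

4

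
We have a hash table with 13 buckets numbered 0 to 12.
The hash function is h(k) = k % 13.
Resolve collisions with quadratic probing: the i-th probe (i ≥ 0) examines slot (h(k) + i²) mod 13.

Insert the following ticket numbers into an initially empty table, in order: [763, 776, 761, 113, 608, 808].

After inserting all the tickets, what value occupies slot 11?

608

763 hashes to 9; slot 9 is free → place at 9.
776 hashes to 9; 9 taken → place at 10.
761 hashes to 7; slot 7 is free → place at 7.
113 hashes to 9; 9,10 taken → place at 0.
608 hashes to 10; 10 taken → place at 11.
808 hashes to 2; slot 2 is free → place at 2.
Table: [113, —, 808, —, —, —, —, 761, —, 763, 776, 608, —]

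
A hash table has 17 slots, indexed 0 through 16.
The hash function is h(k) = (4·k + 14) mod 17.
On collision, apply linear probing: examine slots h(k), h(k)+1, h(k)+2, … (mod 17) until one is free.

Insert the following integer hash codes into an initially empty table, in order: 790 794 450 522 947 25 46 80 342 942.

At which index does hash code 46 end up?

Insert 790: h=12, slot 12 empty → index 12.
Insert 794: h=11, slot 11 empty → index 11.
Insert 450: h=12, slot 12 occupied → index 13.
Insert 522: h=11, slots 11,12,13 occupied → index 14.
Insert 947: h=11, slots 11,12,13,14 occupied → index 15.
Insert 25: h=12, slots 12,13,14,15 occupied → index 16.
Insert 46: h=11, slots 11,12,13,14,15,16 occupied → index 0.
Insert 80: h=11, slots 11,12,13,14,15,16,0 occupied → index 1.
Insert 342: h=5, slot 5 empty → index 5.
Insert 942: h=8, slot 8 empty → index 8.
Table: [46, 80, _, _, _, 342, _, _, 942, _, _, 794, 790, 450, 522, 947, 25]

0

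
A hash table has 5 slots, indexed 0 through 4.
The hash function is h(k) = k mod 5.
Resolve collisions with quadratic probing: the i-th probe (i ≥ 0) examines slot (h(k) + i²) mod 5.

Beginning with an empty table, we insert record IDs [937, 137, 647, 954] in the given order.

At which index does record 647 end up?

937 hashes to 2; slot 2 is free → place at 2.
137 hashes to 2; 2 taken → place at 3.
647 hashes to 2; 2,3 taken → place at 1.
954 hashes to 4; slot 4 is free → place at 4.
Table: [., 647, 937, 137, 954]

1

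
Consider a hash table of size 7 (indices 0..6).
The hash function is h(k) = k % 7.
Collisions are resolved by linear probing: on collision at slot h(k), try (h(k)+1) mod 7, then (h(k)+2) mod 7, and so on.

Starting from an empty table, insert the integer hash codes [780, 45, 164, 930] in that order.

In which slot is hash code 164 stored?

5

780 hashes to 3; slot 3 is free -> place at 3.
45 hashes to 3; 3 taken -> place at 4.
164 hashes to 3; 3,4 taken -> place at 5.
930 hashes to 6; slot 6 is free -> place at 6.
Table: [_, _, _, 780, 45, 164, 930]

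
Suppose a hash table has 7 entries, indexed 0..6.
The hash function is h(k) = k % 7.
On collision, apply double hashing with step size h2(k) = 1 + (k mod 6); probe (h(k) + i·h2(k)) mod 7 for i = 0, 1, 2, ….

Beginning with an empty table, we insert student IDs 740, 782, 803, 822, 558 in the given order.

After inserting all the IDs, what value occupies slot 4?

803

Insert 740: h=5, slot 5 empty → index 5.
Insert 782: h=5, h2=3, slot 5 occupied → index 1.
Insert 803: h=5, h2=6, slot 5 occupied → index 4.
Insert 822: h=3, slot 3 empty → index 3.
Insert 558: h=5, h2=1, slot 5 occupied → index 6.
Table: [., 782, ., 822, 803, 740, 558]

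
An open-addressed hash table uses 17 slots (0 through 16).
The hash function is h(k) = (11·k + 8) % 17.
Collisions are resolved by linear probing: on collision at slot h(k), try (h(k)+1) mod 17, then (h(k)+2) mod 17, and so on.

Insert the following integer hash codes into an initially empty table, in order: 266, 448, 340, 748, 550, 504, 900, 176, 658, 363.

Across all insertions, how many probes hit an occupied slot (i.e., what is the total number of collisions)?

266 hashes to 10; slot 10 is free → place at 10.
448 hashes to 6; slot 6 is free → place at 6.
340 hashes to 8; slot 8 is free → place at 8.
748 hashes to 8; 8 taken → place at 9.
550 hashes to 6; 6 taken → place at 7.
504 hashes to 10; 10 taken → place at 11.
900 hashes to 14; slot 14 is free → place at 14.
176 hashes to 6; 6,7,8,9,10,11 taken → place at 12.
658 hashes to 4; slot 4 is free → place at 4.
363 hashes to 6; 6,7,8,9,10,11,12 taken → place at 13.
Table: [_, _, _, _, 658, _, 448, 550, 340, 748, 266, 504, 176, 363, 900, _, _]

16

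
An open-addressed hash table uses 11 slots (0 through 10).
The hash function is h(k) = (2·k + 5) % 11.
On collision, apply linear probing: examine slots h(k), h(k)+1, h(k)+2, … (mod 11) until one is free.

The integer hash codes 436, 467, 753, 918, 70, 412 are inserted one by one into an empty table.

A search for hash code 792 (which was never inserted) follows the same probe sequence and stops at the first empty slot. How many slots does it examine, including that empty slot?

Insert 436: h=8, slot 8 empty → index 8.
Insert 467: h=4, slot 4 empty → index 4.
Insert 753: h=4, slot 4 occupied → index 5.
Insert 918: h=4, slots 4,5 occupied → index 6.
Insert 70: h=2, slot 2 empty → index 2.
Insert 412: h=4, slots 4,5,6 occupied → index 7.
Table: [—, —, 70, —, 467, 753, 918, 412, 436, —, —]
Lookup 792: h=5, probe 5,6,7,8,9 → slot 9 empty, not found.

5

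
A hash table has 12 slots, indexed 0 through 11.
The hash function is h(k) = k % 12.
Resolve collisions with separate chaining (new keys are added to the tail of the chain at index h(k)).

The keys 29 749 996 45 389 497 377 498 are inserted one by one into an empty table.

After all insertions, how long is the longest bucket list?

Insert 29: h=5, bucket 5 empty -> new chain.
Insert 749: h=5, bucket 5 nonempty -> append to chain.
Insert 996: h=0, bucket 0 empty -> new chain.
Insert 45: h=9, bucket 9 empty -> new chain.
Insert 389: h=5, bucket 5 nonempty -> append to chain.
Insert 497: h=5, bucket 5 nonempty -> append to chain.
Insert 377: h=5, bucket 5 nonempty -> append to chain.
Insert 498: h=6, bucket 6 empty -> new chain.
Final buckets:
0: 996
1: _
2: _
3: _
4: _
5: 29 -> 749 -> 389 -> 497 -> 377
6: 498
7: _
8: _
9: 45
10: _
11: _

5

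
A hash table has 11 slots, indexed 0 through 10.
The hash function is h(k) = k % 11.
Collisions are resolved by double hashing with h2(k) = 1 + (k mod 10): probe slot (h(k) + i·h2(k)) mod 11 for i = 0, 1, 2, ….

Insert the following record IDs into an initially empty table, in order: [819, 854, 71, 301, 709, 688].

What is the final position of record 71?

Insert 819: h=5, slot 5 empty => index 5.
Insert 854: h=7, slot 7 empty => index 7.
Insert 71: h=5, h2=2, slots 5,7 occupied => index 9.
Insert 301: h=4, slot 4 empty => index 4.
Insert 709: h=5, h2=10, slots 5,4 occupied => index 3.
Insert 688: h=6, slot 6 empty => index 6.
Table: [∅, ∅, ∅, 709, 301, 819, 688, 854, ∅, 71, ∅]

9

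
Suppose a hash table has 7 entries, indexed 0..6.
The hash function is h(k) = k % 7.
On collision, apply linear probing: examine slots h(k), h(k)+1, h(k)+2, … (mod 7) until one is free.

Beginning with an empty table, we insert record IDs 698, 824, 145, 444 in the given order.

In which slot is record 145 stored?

698 hashes to 5; slot 5 is free -> place at 5.
824 hashes to 5; 5 taken -> place at 6.
145 hashes to 5; 5,6 taken -> place at 0.
444 hashes to 3; slot 3 is free -> place at 3.
Table: [145, ., ., 444, ., 698, 824]

0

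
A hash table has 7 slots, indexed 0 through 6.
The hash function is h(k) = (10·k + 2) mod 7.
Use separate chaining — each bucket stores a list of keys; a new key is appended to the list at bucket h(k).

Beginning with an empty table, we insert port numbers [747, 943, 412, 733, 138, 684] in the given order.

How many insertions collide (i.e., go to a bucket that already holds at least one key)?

4

747 -> bucket 3
943 -> bucket 3 (collision)
412 -> bucket 6
733 -> bucket 3 (collision)
138 -> bucket 3 (collision)
684 -> bucket 3 (collision)
Final buckets:
0: .
1: .
2: .
3: 747 -> 943 -> 733 -> 138 -> 684
4: .
5: .
6: 412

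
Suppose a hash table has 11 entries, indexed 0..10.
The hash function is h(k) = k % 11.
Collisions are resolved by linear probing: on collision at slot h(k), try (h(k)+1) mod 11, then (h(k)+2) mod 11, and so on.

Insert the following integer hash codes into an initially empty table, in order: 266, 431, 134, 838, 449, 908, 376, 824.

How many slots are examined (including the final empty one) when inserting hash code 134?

Insert 266: h=2, slot 2 empty -> index 2.
Insert 431: h=2, slot 2 occupied -> index 3.
Insert 134: h=2, slots 2,3 occupied -> index 4.
Insert 838: h=2, slots 2,3,4 occupied -> index 5.
Insert 449: h=9, slot 9 empty -> index 9.
Insert 908: h=6, slot 6 empty -> index 6.
Insert 376: h=2, slots 2,3,4,5,6 occupied -> index 7.
Insert 824: h=10, slot 10 empty -> index 10.
Table: [-, -, 266, 431, 134, 838, 908, 376, -, 449, 824]

3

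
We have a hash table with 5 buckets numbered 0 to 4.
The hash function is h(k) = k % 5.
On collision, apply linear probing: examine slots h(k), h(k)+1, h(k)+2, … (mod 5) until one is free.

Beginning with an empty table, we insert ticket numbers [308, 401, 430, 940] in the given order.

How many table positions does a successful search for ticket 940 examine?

3

308 hashes to 3; slot 3 is free → place at 3.
401 hashes to 1; slot 1 is free → place at 1.
430 hashes to 0; slot 0 is free → place at 0.
940 hashes to 0; 0,1 taken → place at 2.
Table: [430, 401, 940, 308, —]
Lookup 940: h=0, probe 0,1,2 → found at 2.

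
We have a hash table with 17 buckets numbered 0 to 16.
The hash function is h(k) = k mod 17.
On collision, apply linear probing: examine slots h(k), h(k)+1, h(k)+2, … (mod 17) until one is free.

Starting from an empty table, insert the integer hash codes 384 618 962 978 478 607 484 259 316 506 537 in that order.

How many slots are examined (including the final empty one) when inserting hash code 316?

4

384: h=10 -> slot 10
618: h=6 -> slot 6
962: h=10, probe 10,11 -> slot 11
978: h=9 -> slot 9
478: h=2 -> slot 2
607: h=12 -> slot 12
484: h=8 -> slot 8
259: h=4 -> slot 4
316: h=10, probe 10,11,12,13 -> slot 13
506: h=13, probe 13,14 -> slot 14
537: h=10, probe 10,11,12,13,14,15 -> slot 15
Table: [—, —, 478, —, 259, —, 618, —, 484, 978, 384, 962, 607, 316, 506, 537, —]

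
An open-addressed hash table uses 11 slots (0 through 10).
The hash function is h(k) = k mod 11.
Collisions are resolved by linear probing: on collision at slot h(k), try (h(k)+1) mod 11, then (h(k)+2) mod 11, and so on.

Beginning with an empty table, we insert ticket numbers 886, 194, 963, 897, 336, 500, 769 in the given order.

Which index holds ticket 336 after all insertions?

10

886: h=6 → slot 6
194: h=7 → slot 7
963: h=6, probe 6,7,8 → slot 8
897: h=6, probe 6,7,8,9 → slot 9
336: h=6, probe 6,7,8,9,10 → slot 10
500: h=5 → slot 5
769: h=10, probe 10,0 → slot 0
Table: [769, —, —, —, —, 500, 886, 194, 963, 897, 336]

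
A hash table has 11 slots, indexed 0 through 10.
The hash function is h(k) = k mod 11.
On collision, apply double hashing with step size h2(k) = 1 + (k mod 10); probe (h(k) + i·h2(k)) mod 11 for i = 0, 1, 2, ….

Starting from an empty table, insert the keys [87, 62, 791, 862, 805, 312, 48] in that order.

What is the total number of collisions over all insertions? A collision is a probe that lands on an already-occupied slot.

87: h=10 => slot 10
62: h=7 => slot 7
791: h=10, h2=2, probe 10,1 => slot 1
862: h=4 => slot 4
805: h=2 => slot 2
312: h=4, h2=3, probe 4,7,10,2,5 => slot 5
48: h=4, h2=9, probe 4,2,0 => slot 0
Table: [48, 791, 805, —, 862, 312, —, 62, —, —, 87]

7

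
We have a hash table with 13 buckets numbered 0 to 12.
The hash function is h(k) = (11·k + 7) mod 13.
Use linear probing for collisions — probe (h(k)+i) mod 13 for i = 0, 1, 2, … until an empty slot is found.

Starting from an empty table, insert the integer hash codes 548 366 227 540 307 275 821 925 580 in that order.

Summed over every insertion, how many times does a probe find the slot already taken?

26

548: h=3 -> slot 3
366: h=3, probe 3,4 -> slot 4
227: h=8 -> slot 8
540: h=6 -> slot 6
307: h=4, probe 4,5 -> slot 5
275: h=3, probe 3,4,5,6,7 -> slot 7
821: h=3, probe 3,4,5,6,7,8,9 -> slot 9
925: h=3, probe 3,4,5,6,7,8,9,10 -> slot 10
580: h=4, probe 4,5,6,7,8,9,10,11 -> slot 11
Table: [_, _, _, 548, 366, 307, 540, 275, 227, 821, 925, 580, _]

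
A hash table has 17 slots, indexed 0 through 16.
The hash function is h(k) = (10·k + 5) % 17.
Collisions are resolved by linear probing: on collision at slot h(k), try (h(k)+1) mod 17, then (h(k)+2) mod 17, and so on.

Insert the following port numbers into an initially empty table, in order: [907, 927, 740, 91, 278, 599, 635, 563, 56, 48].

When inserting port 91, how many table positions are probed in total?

2

907: h=14 -> slot 14
927: h=10 -> slot 10
740: h=10, probe 10,11 -> slot 11
91: h=14, probe 14,15 -> slot 15
278: h=14, probe 14,15,16 -> slot 16
599: h=11, probe 11,12 -> slot 12
635: h=14, probe 14,15,16,0 -> slot 0
563: h=8 -> slot 8
56: h=4 -> slot 4
48: h=9 -> slot 9
Table: [635, -, -, -, 56, -, -, -, 563, 48, 927, 740, 599, -, 907, 91, 278]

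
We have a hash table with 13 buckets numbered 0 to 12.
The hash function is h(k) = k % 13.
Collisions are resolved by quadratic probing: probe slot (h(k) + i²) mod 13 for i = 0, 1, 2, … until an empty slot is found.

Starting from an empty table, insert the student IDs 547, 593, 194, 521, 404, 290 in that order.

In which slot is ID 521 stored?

547: h=1 → slot 1
593: h=8 → slot 8
194: h=12 → slot 12
521: h=1, probe 1,2 → slot 2
404: h=1, probe 1,2,5 → slot 5
290: h=4 → slot 4
Table: [., 547, 521, ., 290, 404, ., ., 593, ., ., ., 194]

2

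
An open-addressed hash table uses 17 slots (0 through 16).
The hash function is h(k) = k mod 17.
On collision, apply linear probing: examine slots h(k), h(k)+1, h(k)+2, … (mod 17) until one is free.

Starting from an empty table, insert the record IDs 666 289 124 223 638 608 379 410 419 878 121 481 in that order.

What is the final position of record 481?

Insert 666: h=3, slot 3 empty → index 3.
Insert 289: h=0, slot 0 empty → index 0.
Insert 124: h=5, slot 5 empty → index 5.
Insert 223: h=2, slot 2 empty → index 2.
Insert 638: h=9, slot 9 empty → index 9.
Insert 608: h=13, slot 13 empty → index 13.
Insert 379: h=5, slot 5 occupied → index 6.
Insert 410: h=2, slots 2,3 occupied → index 4.
Insert 419: h=11, slot 11 empty → index 11.
Insert 878: h=11, slot 11 occupied → index 12.
Insert 121: h=2, slots 2,3,4,5,6 occupied → index 7.
Insert 481: h=5, slots 5,6,7 occupied → index 8.
Table: [289, _, 223, 666, 410, 124, 379, 121, 481, 638, _, 419, 878, 608, _, _, _]

8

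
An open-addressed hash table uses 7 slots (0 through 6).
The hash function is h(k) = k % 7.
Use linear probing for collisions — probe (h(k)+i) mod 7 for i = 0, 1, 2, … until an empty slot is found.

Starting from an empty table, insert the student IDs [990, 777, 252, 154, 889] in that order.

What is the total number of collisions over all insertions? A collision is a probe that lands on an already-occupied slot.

7

990: h=3 -> slot 3
777: h=0 -> slot 0
252: h=0, probe 0,1 -> slot 1
154: h=0, probe 0,1,2 -> slot 2
889: h=0, probe 0,1,2,3,4 -> slot 4
Table: [777, 252, 154, 990, 889, _, _]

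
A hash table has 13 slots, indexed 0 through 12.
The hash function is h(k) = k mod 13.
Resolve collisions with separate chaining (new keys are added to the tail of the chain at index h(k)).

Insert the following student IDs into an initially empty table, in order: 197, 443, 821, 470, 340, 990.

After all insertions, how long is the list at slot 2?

Insert 197: h=2, bucket 2 empty -> new chain.
Insert 443: h=1, bucket 1 empty -> new chain.
Insert 821: h=2, bucket 2 nonempty -> append to chain.
Insert 470: h=2, bucket 2 nonempty -> append to chain.
Insert 340: h=2, bucket 2 nonempty -> append to chain.
Insert 990: h=2, bucket 2 nonempty -> append to chain.
Final buckets:
0: _
1: 443
2: 197 -> 821 -> 470 -> 340 -> 990
3: _
4: _
5: _
6: _
7: _
8: _
9: _
10: _
11: _
12: _

5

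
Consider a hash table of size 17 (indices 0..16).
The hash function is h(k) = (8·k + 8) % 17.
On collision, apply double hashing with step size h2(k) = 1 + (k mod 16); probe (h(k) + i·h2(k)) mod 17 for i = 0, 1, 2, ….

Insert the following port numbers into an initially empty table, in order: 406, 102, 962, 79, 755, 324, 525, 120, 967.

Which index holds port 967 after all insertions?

Insert 406: h=9, slot 9 empty → index 9.
Insert 102: h=8, slot 8 empty → index 8.
Insert 962: h=3, slot 3 empty → index 3.
Insert 79: h=11, slot 11 empty → index 11.
Insert 755: h=13, slot 13 empty → index 13.
Insert 324: h=16, slot 16 empty → index 16.
Insert 525: h=9, h2=14, slot 9 occupied → index 6.
Insert 120: h=16, h2=9, slots 16,8 occupied → index 0.
Insert 967: h=9, h2=8, slots 9,0,8,16 occupied → index 7.
Table: [120, _, _, 962, _, _, 525, 967, 102, 406, _, 79, _, 755, _, _, 324]

7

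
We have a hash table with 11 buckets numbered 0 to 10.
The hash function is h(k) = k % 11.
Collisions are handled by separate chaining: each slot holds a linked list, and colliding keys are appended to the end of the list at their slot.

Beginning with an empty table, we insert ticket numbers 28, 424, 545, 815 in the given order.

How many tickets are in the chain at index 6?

3

Insert 28: h=6, bucket 6 empty → new chain.
Insert 424: h=6, bucket 6 nonempty → append to chain.
Insert 545: h=6, bucket 6 nonempty → append to chain.
Insert 815: h=1, bucket 1 empty → new chain.
Final buckets:
0: —
1: 815
2: —
3: —
4: —
5: —
6: 28 -> 424 -> 545
7: —
8: —
9: —
10: —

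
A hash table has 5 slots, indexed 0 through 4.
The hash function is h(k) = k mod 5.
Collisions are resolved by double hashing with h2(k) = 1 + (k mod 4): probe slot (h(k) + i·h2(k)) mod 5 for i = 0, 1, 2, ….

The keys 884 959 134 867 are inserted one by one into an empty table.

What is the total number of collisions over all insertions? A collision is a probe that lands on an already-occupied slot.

884: h=4 => slot 4
959: h=4, h2=4, probe 4,3 => slot 3
134: h=4, h2=3, probe 4,2 => slot 2
867: h=2, h2=4, probe 2,1 => slot 1
Table: [-, 867, 134, 959, 884]

3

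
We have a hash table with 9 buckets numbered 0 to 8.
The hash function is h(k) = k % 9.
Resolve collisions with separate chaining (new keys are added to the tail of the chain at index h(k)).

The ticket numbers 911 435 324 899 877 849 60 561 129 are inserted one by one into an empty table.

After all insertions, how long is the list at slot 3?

Insert 911: h=2, bucket 2 empty → new chain.
Insert 435: h=3, bucket 3 empty → new chain.
Insert 324: h=0, bucket 0 empty → new chain.
Insert 899: h=8, bucket 8 empty → new chain.
Insert 877: h=4, bucket 4 empty → new chain.
Insert 849: h=3, bucket 3 nonempty → append to chain.
Insert 60: h=6, bucket 6 empty → new chain.
Insert 561: h=3, bucket 3 nonempty → append to chain.
Insert 129: h=3, bucket 3 nonempty → append to chain.
Final buckets:
0: 324
1: —
2: 911
3: 435 -> 849 -> 561 -> 129
4: 877
5: —
6: 60
7: —
8: 899

4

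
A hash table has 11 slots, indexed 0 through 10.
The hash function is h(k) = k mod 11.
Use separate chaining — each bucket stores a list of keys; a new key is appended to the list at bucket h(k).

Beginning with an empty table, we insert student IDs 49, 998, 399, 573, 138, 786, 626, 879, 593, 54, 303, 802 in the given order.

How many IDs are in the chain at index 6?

Insert 49: h=5, bucket 5 empty → new chain.
Insert 998: h=8, bucket 8 empty → new chain.
Insert 399: h=3, bucket 3 empty → new chain.
Insert 573: h=1, bucket 1 empty → new chain.
Insert 138: h=6, bucket 6 empty → new chain.
Insert 786: h=5, bucket 5 nonempty → append to chain.
Insert 626: h=10, bucket 10 empty → new chain.
Insert 879: h=10, bucket 10 nonempty → append to chain.
Insert 593: h=10, bucket 10 nonempty → append to chain.
Insert 54: h=10, bucket 10 nonempty → append to chain.
Insert 303: h=6, bucket 6 nonempty → append to chain.
Insert 802: h=10, bucket 10 nonempty → append to chain.
Final buckets:
0: .
1: 573
2: .
3: 399
4: .
5: 49 -> 786
6: 138 -> 303
7: .
8: 998
9: .
10: 626 -> 879 -> 593 -> 54 -> 802

2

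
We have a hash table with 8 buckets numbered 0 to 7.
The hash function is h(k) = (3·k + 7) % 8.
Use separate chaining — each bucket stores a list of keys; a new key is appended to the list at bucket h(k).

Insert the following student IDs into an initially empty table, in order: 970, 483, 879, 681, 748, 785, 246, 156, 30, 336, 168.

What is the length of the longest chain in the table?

Insert 970: h=5, bucket 5 empty -> new chain.
Insert 483: h=0, bucket 0 empty -> new chain.
Insert 879: h=4, bucket 4 empty -> new chain.
Insert 681: h=2, bucket 2 empty -> new chain.
Insert 748: h=3, bucket 3 empty -> new chain.
Insert 785: h=2, bucket 2 nonempty -> append to chain.
Insert 246: h=1, bucket 1 empty -> new chain.
Insert 156: h=3, bucket 3 nonempty -> append to chain.
Insert 30: h=1, bucket 1 nonempty -> append to chain.
Insert 336: h=7, bucket 7 empty -> new chain.
Insert 168: h=7, bucket 7 nonempty -> append to chain.
Final buckets:
0: 483
1: 246 -> 30
2: 681 -> 785
3: 748 -> 156
4: 879
5: 970
6: ∅
7: 336 -> 168

2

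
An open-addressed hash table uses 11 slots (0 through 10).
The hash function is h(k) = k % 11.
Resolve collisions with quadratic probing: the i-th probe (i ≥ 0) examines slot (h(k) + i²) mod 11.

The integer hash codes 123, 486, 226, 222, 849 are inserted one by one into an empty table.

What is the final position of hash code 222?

0

123 hashes to 2; slot 2 is free -> place at 2.
486 hashes to 2; 2 taken -> place at 3.
226 hashes to 6; slot 6 is free -> place at 6.
222 hashes to 2; 2,3,6 taken -> place at 0.
849 hashes to 2; 2,3,6,0 taken -> place at 7.
Table: [222, ., 123, 486, ., ., 226, 849, ., ., .]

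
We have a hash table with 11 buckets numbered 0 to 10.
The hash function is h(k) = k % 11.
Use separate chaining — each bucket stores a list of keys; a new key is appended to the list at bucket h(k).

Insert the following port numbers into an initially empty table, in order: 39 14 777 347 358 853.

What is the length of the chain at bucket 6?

4

39 -> bucket 6
14 -> bucket 3
777 -> bucket 7
347 -> bucket 6 (collision)
358 -> bucket 6 (collision)
853 -> bucket 6 (collision)
Final buckets:
0: —
1: —
2: —
3: 14
4: —
5: —
6: 39 -> 347 -> 358 -> 853
7: 777
8: —
9: —
10: —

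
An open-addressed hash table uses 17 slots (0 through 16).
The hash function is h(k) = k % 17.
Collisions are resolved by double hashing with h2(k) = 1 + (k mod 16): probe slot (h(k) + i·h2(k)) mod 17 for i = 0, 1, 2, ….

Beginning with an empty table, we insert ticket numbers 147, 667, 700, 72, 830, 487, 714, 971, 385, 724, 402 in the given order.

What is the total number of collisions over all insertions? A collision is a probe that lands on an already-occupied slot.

10

147 hashes to 11; slot 11 is free -> place at 11.
667 hashes to 4; slot 4 is free -> place at 4.
700 hashes to 3; slot 3 is free -> place at 3.
72 hashes to 4, h2=9; 4 taken -> place at 13.
830 hashes to 14; slot 14 is free -> place at 14.
487 hashes to 11, h2=8; 11 taken -> place at 2.
714 hashes to 0; slot 0 is free -> place at 0.
971 hashes to 2, h2=12; 2,14 taken -> place at 9.
385 hashes to 11, h2=2; 11,13 taken -> place at 15.
724 hashes to 10; slot 10 is free -> place at 10.
402 hashes to 11, h2=3; 11,14,0,3 taken -> place at 6.
Table: [714, ., 487, 700, 667, ., 402, ., ., 971, 724, 147, ., 72, 830, 385, .]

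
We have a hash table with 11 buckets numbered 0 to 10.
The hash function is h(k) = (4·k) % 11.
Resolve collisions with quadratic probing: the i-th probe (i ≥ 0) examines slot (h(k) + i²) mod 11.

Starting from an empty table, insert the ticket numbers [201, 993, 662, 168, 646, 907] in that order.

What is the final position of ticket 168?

5

201: h=1 => slot 1
993: h=1, probe 1,2 => slot 2
662: h=8 => slot 8
168: h=1, probe 1,2,5 => slot 5
646: h=10 => slot 10
907: h=9 => slot 9
Table: [-, 201, 993, -, -, 168, -, -, 662, 907, 646]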